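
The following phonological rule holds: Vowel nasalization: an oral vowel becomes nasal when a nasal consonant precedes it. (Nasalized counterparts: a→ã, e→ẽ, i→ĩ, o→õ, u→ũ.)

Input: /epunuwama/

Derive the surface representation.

[epunũwamã]

/u/ after nasal /n/ → [ũ]
/a/ after nasal /m/ → [ã]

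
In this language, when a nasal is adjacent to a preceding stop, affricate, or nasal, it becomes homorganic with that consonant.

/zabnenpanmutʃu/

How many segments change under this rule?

2

/n/ after /b/ (labial) → [m]
/m/ after /n/ (alveolar) → [n]
2 segments change.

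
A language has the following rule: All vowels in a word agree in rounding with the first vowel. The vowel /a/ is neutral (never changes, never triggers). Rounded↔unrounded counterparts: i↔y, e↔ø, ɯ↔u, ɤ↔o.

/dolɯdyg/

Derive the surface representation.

[doludyg]

/ɯ/ harmonizes with /o/ ([+round]) → [u]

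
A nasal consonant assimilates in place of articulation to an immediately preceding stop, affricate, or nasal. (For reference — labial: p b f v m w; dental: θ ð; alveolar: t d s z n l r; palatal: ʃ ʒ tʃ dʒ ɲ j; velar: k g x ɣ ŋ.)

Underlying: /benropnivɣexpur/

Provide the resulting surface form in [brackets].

[benropmivɣexpur]

/n/ after /p/ (labial) → [m]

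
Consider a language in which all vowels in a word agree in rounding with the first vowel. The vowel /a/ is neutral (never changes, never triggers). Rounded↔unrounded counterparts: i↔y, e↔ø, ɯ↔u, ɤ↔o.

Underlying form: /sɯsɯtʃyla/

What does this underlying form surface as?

/y/ harmonizes with /ɯ/ ([-round]) → [i]

[sɯsɯtʃila]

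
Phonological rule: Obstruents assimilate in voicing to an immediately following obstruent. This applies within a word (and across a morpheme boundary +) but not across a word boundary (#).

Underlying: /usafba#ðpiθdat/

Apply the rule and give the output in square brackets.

[usavba#θpiðdat]

/f/ before /b/ (voiced) → [v]
/ð/ before /p/ (voiceless) → [θ]
/θ/ before /d/ (voiced) → [ð]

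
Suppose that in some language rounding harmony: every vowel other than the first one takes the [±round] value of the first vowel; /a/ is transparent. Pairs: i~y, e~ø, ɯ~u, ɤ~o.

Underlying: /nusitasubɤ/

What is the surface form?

/i/ harmonizes with /u/ ([+round]) → [y]
/ɤ/ harmonizes with /u/ ([+round]) → [o]

[nusytasubo]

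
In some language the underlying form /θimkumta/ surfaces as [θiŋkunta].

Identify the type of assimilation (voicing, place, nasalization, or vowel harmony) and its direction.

/m/→[ŋ] /m/→[n].
Each target copies a feature from the following segment, so the direction is regressive.

place assimilation, regressive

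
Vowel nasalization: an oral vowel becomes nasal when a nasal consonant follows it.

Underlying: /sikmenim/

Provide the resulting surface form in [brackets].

[sikmẽnĩm]

/e/ before nasal /n/ → [ẽ]
/i/ before nasal /m/ → [ĩ]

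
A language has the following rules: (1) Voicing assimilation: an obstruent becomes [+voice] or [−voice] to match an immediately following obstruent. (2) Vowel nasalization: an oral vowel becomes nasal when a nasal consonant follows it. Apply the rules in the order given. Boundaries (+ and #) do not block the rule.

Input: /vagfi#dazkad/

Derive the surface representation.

Rule 1: /g/ before /f/ (voiceless) → [k]
Rule 1: /z/ before /k/ (voiceless) → [s]
After rule 1: vakfi#daskad
Rule 2: no segment meets the rule's conditions; no change.

[vakfi#daskad]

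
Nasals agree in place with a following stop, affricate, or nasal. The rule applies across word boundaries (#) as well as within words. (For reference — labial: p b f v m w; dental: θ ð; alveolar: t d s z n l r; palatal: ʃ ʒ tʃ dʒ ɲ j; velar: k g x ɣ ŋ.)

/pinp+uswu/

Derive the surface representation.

/n/ before /p/ (labial) → [m]

[pimp+uswu]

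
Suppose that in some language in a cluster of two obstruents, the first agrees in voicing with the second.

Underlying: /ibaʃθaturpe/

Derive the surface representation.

[ibaʃθaturpe]

no segment meets the rule's conditions; no change.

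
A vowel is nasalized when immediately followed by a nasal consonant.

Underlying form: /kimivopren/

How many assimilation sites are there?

/i/ before nasal /m/ → [ĩ]
/e/ before nasal /n/ → [ẽ]
2 segments change.

2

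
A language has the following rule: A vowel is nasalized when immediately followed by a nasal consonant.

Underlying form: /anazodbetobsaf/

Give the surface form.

/a/ before nasal /n/ → [ã]

[ãnazodbetobsaf]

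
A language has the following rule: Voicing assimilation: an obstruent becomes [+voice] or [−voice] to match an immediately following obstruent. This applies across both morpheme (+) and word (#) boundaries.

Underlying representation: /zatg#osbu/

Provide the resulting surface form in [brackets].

/t/ before /g/ (voiced) → [d]
/s/ before /b/ (voiced) → [z]

[zadg#ozbu]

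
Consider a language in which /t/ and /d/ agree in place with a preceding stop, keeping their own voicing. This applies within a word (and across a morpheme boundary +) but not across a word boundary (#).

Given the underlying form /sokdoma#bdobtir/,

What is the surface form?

/d/ after /k/ (velar) → [g]
/d/ after /b/ (labial) → [b]
/t/ after /b/ (labial) → [p]

[sokgoma#bbobpir]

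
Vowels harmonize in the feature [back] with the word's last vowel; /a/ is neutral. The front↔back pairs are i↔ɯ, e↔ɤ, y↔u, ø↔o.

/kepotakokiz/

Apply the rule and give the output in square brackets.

/o/ harmonizes with /i/ ([-back]) → [ø]
/o/ harmonizes with /i/ ([-back]) → [ø]

[kepøtakøkiz]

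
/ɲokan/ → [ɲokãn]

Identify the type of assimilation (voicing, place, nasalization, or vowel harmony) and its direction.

nasalization, regressive

/a/→[ã].
Each target copies a feature from the following segment, so the direction is regressive.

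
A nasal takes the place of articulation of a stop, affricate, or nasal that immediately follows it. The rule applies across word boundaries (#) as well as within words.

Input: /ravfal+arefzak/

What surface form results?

no segment meets the rule's conditions; no change.

[ravfal+arefzak]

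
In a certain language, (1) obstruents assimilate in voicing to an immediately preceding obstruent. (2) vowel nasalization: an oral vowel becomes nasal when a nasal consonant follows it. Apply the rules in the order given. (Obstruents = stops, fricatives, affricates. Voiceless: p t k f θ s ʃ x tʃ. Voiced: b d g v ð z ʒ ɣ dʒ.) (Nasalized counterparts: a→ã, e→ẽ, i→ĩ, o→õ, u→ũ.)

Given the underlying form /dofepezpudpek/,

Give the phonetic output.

[dofepezbudbek]

Rule 1: /p/ after /z/ (voiced) → [b]
Rule 1: /p/ after /d/ (voiced) → [b]
After rule 1: dofepezbudbek
Rule 2: no segment meets the rule's conditions; no change.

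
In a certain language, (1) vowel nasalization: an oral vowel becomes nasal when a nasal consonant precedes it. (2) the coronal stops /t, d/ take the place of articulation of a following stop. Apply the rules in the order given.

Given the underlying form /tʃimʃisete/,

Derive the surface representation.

Rule 1: no segment meets the rule's conditions; no change.
After rule 1: tʃimʃisete
Rule 2: no segment meets the rule's conditions; no change.

[tʃimʃisete]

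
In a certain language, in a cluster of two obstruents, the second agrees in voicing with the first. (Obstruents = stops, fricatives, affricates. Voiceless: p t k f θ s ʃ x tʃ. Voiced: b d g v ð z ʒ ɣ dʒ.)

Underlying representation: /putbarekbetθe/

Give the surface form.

/b/ after /t/ (voiceless) → [p]
/b/ after /k/ (voiceless) → [p]

[putparekpetθe]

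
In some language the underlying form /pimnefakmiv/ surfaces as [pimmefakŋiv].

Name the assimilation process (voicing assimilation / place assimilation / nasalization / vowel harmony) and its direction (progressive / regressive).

place assimilation, progressive

/n/→[m] /m/→[ŋ].
Each target copies a feature from the preceding segment, so the direction is progressive.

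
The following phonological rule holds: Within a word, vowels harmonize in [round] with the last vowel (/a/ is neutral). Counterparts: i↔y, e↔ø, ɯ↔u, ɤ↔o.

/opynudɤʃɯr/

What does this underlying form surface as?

[ɤpinɯdɤʃɯr]

/o/ harmonizes with /ɯ/ ([-round]) → [ɤ]
/y/ harmonizes with /ɯ/ ([-round]) → [i]
/u/ harmonizes with /ɯ/ ([-round]) → [ɯ]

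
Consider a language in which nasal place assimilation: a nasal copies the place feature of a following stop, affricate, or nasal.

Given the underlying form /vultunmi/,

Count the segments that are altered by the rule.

1

/n/ before /m/ (labial) → [m]
1 segment changes.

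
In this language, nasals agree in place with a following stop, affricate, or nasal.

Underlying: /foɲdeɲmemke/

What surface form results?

[fondemmeŋke]

/ɲ/ before /d/ (alveolar) → [n]
/ɲ/ before /m/ (labial) → [m]
/m/ before /k/ (velar) → [ŋ]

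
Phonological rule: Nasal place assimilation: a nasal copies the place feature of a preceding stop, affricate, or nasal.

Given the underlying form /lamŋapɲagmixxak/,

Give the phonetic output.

[lammapmagŋixxak]

/ŋ/ after /m/ (labial) → [m]
/ɲ/ after /p/ (labial) → [m]
/m/ after /g/ (velar) → [ŋ]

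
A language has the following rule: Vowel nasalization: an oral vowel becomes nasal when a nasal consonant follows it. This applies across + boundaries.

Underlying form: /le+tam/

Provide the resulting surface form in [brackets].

/a/ before nasal /m/ → [ã]

[le+tãm]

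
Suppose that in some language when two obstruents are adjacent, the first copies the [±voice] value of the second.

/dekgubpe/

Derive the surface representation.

[degguppe]

/k/ before /g/ (voiced) → [g]
/b/ before /p/ (voiceless) → [p]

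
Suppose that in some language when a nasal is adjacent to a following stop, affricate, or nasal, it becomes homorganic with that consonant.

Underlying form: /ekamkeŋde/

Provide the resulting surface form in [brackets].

/m/ before /k/ (velar) → [ŋ]
/ŋ/ before /d/ (alveolar) → [n]

[ekaŋkende]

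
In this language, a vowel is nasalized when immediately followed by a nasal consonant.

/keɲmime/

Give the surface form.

/e/ before nasal /ɲ/ → [ẽ]
/i/ before nasal /m/ → [ĩ]

[kẽɲmĩme]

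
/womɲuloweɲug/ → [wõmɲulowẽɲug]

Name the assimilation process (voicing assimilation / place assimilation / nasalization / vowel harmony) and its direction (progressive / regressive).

/o/→[õ] /e/→[ẽ].
Each target copies a feature from the following segment, so the direction is regressive.

nasalization, regressive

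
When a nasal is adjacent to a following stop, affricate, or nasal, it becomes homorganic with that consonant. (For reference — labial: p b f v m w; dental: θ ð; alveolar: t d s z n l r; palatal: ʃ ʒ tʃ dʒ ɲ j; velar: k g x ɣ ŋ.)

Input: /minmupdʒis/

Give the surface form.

[mimmupdʒis]

/n/ before /m/ (labial) → [m]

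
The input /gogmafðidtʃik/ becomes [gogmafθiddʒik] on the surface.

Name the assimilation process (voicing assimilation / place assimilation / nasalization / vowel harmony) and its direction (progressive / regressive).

/ð/→[θ] /tʃ/→[dʒ].
Each target copies a feature from the preceding segment, so the direction is progressive.

voicing assimilation, progressive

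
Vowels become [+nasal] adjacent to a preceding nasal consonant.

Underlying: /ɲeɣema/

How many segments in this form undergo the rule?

2

/e/ after nasal /ɲ/ → [ẽ]
/a/ after nasal /m/ → [ã]
2 segments change.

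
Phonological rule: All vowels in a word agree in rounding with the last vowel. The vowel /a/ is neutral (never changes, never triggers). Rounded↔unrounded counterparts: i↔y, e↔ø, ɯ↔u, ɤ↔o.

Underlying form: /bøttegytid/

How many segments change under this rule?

2

/ø/ harmonizes with /i/ ([-round]) → [e]
/y/ harmonizes with /i/ ([-round]) → [i]
2 segments change.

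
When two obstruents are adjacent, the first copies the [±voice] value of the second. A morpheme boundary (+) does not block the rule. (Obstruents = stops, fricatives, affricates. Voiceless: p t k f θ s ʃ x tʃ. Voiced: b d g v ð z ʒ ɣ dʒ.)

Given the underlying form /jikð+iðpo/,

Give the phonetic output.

[jigð+iθpo]

/k/ before /ð/ (voiced) → [g]
/ð/ before /p/ (voiceless) → [θ]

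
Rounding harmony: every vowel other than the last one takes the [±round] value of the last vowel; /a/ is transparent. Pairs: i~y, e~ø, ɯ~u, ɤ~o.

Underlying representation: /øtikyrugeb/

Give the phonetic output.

/ø/ harmonizes with /e/ ([-round]) → [e]
/y/ harmonizes with /e/ ([-round]) → [i]
/u/ harmonizes with /e/ ([-round]) → [ɯ]

[etikirɯgeb]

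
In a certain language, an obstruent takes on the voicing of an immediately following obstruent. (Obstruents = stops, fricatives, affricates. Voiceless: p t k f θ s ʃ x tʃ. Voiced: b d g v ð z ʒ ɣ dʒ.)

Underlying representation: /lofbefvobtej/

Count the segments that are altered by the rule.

3

/f/ before /b/ (voiced) → [v]
/f/ before /v/ (voiced) → [v]
/b/ before /t/ (voiceless) → [p]
3 segments change.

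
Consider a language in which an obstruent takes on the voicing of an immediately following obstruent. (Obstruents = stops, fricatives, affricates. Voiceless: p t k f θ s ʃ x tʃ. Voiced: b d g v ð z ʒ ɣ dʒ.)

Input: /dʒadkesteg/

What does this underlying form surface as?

/d/ before /k/ (voiceless) → [t]

[dʒatkesteg]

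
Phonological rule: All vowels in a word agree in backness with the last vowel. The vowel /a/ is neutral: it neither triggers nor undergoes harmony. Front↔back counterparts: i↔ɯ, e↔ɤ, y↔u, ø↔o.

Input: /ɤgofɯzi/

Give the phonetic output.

/ɤ/ harmonizes with /i/ ([-back]) → [e]
/o/ harmonizes with /i/ ([-back]) → [ø]
/ɯ/ harmonizes with /i/ ([-back]) → [i]

[egøfizi]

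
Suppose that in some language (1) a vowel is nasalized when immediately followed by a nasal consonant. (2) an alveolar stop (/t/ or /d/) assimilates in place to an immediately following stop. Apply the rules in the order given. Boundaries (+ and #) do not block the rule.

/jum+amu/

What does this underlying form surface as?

Rule 1: /u/ before nasal /m/ → [ũ]
Rule 1: /a/ before nasal /m/ → [ã]
After rule 1: jũm+ãmu
Rule 2: no segment meets the rule's conditions; no change.

[jũm+ãmu]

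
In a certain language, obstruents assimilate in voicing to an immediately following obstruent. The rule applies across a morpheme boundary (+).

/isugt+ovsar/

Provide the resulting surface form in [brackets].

/g/ before /t/ (voiceless) → [k]
/v/ before /s/ (voiceless) → [f]

[isukt+ofsar]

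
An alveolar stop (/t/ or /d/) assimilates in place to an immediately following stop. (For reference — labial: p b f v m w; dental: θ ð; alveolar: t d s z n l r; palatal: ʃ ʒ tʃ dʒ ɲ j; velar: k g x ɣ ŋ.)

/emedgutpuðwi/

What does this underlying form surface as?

/d/ before /g/ (velar) → [g]
/t/ before /p/ (labial) → [p]

[emegguppuðwi]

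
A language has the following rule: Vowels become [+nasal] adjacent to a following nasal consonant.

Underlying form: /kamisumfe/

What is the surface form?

[kãmisũmfe]

/a/ before nasal /m/ → [ã]
/u/ before nasal /m/ → [ũ]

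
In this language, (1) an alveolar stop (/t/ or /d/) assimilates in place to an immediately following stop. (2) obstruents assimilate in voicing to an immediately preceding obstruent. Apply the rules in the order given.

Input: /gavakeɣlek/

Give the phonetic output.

[gavakeɣlek]

Rule 1: no segment meets the rule's conditions; no change.
After rule 1: gavakeɣlek
Rule 2: no segment meets the rule's conditions; no change.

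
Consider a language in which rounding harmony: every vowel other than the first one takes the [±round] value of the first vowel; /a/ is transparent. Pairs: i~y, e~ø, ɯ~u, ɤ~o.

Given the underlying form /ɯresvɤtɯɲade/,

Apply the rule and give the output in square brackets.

[ɯresvɤtɯɲade]

no segment meets the rule's conditions; no change.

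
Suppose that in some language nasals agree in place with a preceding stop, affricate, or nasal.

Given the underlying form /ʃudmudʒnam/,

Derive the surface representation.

[ʃudnudʒɲam]

/m/ after /d/ (alveolar) → [n]
/n/ after /dʒ/ (palatal) → [ɲ]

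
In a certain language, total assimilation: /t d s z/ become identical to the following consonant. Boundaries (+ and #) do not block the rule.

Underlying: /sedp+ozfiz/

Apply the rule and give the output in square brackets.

/d/ before /p/ → [p] (total assimilation)
/z/ before /f/ → [f] (total assimilation)

[sepp+offiz]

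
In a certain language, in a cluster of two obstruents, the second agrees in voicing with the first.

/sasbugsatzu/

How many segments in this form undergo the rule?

/b/ after /s/ (voiceless) → [p]
/s/ after /g/ (voiced) → [z]
/z/ after /t/ (voiceless) → [s]
3 segments change.

3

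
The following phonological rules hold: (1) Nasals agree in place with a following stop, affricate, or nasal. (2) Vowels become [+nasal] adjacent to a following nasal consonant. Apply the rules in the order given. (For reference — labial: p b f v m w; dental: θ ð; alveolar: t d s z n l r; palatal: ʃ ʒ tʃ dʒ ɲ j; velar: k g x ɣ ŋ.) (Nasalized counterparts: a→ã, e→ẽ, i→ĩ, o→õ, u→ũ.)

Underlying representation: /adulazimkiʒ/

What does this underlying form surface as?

[adulazĩŋkiʒ]

Rule 1: /m/ before /k/ (velar) → [ŋ]
After rule 1: adulaziŋkiʒ
Rule 2: /i/ before nasal /ŋ/ → [ĩ]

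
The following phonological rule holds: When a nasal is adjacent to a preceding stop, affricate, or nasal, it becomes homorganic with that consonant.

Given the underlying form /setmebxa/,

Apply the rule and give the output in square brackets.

/m/ after /t/ (alveolar) → [n]

[setnebxa]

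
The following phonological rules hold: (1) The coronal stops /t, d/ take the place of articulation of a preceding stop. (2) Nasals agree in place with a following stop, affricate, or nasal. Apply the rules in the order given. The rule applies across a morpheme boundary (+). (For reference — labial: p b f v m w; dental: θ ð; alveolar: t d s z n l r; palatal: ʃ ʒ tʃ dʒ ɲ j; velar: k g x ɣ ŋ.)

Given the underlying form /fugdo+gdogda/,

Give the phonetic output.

Rule 1: /d/ after /g/ (velar) → [g]
Rule 1: /d/ after /g/ (velar) → [g]
Rule 1: /d/ after /g/ (velar) → [g]
After rule 1: fuggo+ggogga
Rule 2: no segment meets the rule's conditions; no change.

[fuggo+ggogga]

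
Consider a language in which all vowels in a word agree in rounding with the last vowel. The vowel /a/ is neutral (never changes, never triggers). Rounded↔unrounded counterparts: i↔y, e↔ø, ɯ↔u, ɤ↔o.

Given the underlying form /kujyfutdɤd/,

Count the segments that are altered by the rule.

3

/u/ harmonizes with /ɤ/ ([-round]) → [ɯ]
/y/ harmonizes with /ɤ/ ([-round]) → [i]
/u/ harmonizes with /ɤ/ ([-round]) → [ɯ]
3 segments change.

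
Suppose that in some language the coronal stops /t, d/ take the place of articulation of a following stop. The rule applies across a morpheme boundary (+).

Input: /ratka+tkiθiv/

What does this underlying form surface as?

/t/ before /k/ (velar) → [k]
/t/ before /k/ (velar) → [k]

[rakka+kkiθiv]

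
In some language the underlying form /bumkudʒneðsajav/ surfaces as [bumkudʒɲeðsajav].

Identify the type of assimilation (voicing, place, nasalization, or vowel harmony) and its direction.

place assimilation, progressive

/n/→[ɲ].
Each target copies a feature from the preceding segment, so the direction is progressive.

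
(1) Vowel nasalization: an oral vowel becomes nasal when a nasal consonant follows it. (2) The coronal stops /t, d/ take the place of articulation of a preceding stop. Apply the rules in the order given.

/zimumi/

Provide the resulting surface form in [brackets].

Rule 1: /i/ before nasal /m/ → [ĩ]
Rule 1: /u/ before nasal /m/ → [ũ]
After rule 1: zĩmũmi
Rule 2: no segment meets the rule's conditions; no change.

[zĩmũmi]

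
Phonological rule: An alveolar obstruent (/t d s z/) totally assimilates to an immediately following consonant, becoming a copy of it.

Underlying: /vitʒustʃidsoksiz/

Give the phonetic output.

/t/ before /ʒ/ → [ʒ] (total assimilation)
/s/ before /tʃ/ → [tʃ] (total assimilation)
/d/ before /s/ → [s] (total assimilation)

[viʒʒutʃtʃissoksiz]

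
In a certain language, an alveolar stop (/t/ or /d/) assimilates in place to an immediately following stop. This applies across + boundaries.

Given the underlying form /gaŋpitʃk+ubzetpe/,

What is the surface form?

/t/ before /p/ (labial) → [p]

[gaŋpitʃk+ubzeppe]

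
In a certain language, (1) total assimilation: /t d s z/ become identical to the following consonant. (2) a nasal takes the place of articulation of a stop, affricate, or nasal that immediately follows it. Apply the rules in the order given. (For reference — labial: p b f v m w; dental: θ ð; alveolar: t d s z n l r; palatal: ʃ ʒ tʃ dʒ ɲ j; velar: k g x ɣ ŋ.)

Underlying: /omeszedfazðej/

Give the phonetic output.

[omezzeffaððej]

Rule 1: /s/ before /z/ → [z] (total assimilation)
Rule 1: /d/ before /f/ → [f] (total assimilation)
Rule 1: /z/ before /ð/ → [ð] (total assimilation)
After rule 1: omezzeffaððej
Rule 2: no segment meets the rule's conditions; no change.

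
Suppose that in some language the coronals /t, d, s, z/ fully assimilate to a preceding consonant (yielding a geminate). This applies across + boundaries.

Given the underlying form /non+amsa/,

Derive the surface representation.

/s/ after /m/ → [m] (total assimilation)

[non+amma]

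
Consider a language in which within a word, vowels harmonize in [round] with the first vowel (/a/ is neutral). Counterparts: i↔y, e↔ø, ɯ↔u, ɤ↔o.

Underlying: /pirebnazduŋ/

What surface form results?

[pirebnazdɯŋ]

/u/ harmonizes with /i/ ([-round]) → [ɯ]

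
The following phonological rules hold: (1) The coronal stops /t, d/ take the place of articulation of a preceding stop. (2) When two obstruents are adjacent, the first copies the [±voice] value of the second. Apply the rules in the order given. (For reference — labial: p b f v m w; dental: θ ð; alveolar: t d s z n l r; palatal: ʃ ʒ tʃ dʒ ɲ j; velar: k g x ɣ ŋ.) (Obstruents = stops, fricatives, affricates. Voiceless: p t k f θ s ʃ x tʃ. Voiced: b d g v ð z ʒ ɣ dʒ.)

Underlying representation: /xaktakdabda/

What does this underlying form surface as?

[xakkaggabba]

Rule 1: /t/ after /k/ (velar) → [k]
Rule 1: /d/ after /k/ (velar) → [g]
Rule 1: /d/ after /b/ (labial) → [b]
After rule 1: xakkakgabba
Rule 2: /k/ before /g/ (voiced) → [g]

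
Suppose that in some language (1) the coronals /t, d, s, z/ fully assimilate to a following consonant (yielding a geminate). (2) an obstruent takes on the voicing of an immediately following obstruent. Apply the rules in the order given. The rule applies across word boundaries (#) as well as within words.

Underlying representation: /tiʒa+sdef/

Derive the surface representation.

Rule 1: /s/ before /d/ → [d] (total assimilation)
After rule 1: tiʒa+ddef
Rule 2: no segment meets the rule's conditions; no change.

[tiʒa+ddef]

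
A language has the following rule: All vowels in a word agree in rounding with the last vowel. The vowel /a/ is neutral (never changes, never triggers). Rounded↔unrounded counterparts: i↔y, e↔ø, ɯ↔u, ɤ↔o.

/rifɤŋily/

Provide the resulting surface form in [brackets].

[ryfoŋyly]

/i/ harmonizes with /y/ ([+round]) → [y]
/ɤ/ harmonizes with /y/ ([+round]) → [o]
/i/ harmonizes with /y/ ([+round]) → [y]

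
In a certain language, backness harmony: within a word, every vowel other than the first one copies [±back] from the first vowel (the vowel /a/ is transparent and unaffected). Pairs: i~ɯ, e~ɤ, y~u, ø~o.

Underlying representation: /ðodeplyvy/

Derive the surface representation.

[ðodɤpluvu]

/e/ harmonizes with /o/ ([+back]) → [ɤ]
/y/ harmonizes with /o/ ([+back]) → [u]
/y/ harmonizes with /o/ ([+back]) → [u]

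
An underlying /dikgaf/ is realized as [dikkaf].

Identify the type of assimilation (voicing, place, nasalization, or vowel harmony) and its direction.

voicing assimilation, progressive

/g/→[k].
Each target copies a feature from the preceding segment, so the direction is progressive.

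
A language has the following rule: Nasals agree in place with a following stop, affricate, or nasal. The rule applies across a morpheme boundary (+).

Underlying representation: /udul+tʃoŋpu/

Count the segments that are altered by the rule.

1

/ŋ/ before /p/ (labial) → [m]
1 segment changes.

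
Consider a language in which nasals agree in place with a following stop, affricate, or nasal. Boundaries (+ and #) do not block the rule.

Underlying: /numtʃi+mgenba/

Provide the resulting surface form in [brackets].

[nuɲtʃi+ŋgemba]

/m/ before /tʃ/ (palatal) → [ɲ]
/m/ before /g/ (velar) → [ŋ]
/n/ before /b/ (labial) → [m]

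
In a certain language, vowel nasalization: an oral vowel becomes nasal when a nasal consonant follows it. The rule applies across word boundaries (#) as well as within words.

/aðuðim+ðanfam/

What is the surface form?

/i/ before nasal /m/ → [ĩ]
/a/ before nasal /n/ → [ã]
/a/ before nasal /m/ → [ã]

[aðuðĩm+ðãnfãm]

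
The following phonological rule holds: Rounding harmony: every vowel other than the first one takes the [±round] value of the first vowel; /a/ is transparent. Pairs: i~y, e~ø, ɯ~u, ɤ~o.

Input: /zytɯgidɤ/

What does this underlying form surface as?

[zytugydo]

/ɯ/ harmonizes with /y/ ([+round]) → [u]
/i/ harmonizes with /y/ ([+round]) → [y]
/ɤ/ harmonizes with /y/ ([+round]) → [o]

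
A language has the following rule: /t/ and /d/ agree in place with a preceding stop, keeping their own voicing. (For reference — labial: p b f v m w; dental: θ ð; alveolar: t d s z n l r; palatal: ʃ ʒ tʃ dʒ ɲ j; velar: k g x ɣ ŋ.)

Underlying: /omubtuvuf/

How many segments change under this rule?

1

/t/ after /b/ (labial) → [p]
1 segment changes.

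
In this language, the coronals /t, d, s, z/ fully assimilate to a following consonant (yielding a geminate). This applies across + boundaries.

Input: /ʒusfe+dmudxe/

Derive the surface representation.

[ʒuffe+mmuxxe]

/s/ before /f/ → [f] (total assimilation)
/d/ before /m/ → [m] (total assimilation)
/d/ before /x/ → [x] (total assimilation)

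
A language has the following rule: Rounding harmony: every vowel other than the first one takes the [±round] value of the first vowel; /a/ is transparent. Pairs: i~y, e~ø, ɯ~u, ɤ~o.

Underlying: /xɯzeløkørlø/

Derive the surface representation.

/ø/ harmonizes with /ɯ/ ([-round]) → [e]
/ø/ harmonizes with /ɯ/ ([-round]) → [e]
/ø/ harmonizes with /ɯ/ ([-round]) → [e]

[xɯzelekerle]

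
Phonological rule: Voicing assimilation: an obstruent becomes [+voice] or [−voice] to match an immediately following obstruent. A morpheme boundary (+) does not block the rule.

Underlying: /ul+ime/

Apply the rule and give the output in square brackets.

no segment meets the rule's conditions; no change.

[ul+ime]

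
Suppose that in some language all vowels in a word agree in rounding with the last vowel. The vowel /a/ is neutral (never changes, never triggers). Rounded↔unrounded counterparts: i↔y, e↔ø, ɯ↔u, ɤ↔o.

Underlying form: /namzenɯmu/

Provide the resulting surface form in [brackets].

[namzønumu]

/e/ harmonizes with /u/ ([+round]) → [ø]
/ɯ/ harmonizes with /u/ ([+round]) → [u]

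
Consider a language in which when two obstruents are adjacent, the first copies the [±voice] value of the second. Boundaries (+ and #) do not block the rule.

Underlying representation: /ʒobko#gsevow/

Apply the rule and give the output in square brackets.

/b/ before /k/ (voiceless) → [p]
/g/ before /s/ (voiceless) → [k]

[ʒopko#ksevow]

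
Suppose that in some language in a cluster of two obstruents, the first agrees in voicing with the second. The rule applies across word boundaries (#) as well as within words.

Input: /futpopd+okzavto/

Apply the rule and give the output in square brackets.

[futpobd+ogzafto]

/p/ before /d/ (voiced) → [b]
/k/ before /z/ (voiced) → [g]
/v/ before /t/ (voiceless) → [f]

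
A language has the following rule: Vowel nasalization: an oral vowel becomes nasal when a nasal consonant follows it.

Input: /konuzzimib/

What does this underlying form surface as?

[kõnuzzĩmib]

/o/ before nasal /n/ → [õ]
/i/ before nasal /m/ → [ĩ]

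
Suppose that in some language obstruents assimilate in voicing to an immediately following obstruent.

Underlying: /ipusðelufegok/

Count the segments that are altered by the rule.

/s/ before /ð/ (voiced) → [z]
1 segment changes.

1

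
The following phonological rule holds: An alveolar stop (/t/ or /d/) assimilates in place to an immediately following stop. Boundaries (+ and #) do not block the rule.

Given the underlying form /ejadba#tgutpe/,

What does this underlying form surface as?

[ejabba#kguppe]

/d/ before /b/ (labial) → [b]
/t/ before /g/ (velar) → [k]
/t/ before /p/ (labial) → [p]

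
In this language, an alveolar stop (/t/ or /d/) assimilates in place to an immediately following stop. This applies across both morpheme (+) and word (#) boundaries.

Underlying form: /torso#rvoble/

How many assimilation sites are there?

No segment meets the rule's conditions.

0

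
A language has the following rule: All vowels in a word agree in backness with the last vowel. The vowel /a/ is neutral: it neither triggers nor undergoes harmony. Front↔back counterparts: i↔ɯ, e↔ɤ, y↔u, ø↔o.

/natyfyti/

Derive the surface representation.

no segment meets the rule's conditions; no change.

[natyfyti]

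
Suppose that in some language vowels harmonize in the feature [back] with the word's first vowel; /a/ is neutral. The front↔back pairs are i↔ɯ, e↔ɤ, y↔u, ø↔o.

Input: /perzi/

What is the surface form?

[perzi]

no segment meets the rule's conditions; no change.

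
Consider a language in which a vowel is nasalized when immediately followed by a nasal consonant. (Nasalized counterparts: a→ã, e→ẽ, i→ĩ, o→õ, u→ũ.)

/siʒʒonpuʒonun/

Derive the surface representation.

/o/ before nasal /n/ → [õ]
/o/ before nasal /n/ → [õ]
/u/ before nasal /n/ → [ũ]

[siʒʒõnpuʒõnũn]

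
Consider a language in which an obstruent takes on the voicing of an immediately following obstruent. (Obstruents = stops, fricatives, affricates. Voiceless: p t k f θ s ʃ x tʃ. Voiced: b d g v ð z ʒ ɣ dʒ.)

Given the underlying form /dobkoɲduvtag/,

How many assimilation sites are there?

/b/ before /k/ (voiceless) → [p]
/v/ before /t/ (voiceless) → [f]
2 segments change.

2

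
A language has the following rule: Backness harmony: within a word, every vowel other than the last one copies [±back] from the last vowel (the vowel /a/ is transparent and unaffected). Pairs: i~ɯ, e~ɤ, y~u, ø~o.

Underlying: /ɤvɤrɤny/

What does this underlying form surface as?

[evereny]

/ɤ/ harmonizes with /y/ ([-back]) → [e]
/ɤ/ harmonizes with /y/ ([-back]) → [e]
/ɤ/ harmonizes with /y/ ([-back]) → [e]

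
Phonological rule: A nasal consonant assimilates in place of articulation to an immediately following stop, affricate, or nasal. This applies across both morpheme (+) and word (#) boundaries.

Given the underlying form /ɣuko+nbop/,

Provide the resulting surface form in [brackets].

/n/ before /b/ (labial) → [m]

[ɣuko+mbop]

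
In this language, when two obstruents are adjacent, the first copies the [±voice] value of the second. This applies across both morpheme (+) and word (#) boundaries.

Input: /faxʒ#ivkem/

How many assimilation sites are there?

/x/ before /ʒ/ (voiced) → [ɣ]
/v/ before /k/ (voiceless) → [f]
2 segments change.

2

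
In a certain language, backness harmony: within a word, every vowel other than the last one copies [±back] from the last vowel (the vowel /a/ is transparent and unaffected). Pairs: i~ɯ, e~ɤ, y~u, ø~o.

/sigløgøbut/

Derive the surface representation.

[sɯglogobut]

/i/ harmonizes with /u/ ([+back]) → [ɯ]
/ø/ harmonizes with /u/ ([+back]) → [o]
/ø/ harmonizes with /u/ ([+back]) → [o]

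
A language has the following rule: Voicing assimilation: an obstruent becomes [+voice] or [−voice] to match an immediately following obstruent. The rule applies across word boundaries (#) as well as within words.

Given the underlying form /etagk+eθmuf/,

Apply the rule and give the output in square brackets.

/g/ before /k/ (voiceless) → [k]

[etakk+eθmuf]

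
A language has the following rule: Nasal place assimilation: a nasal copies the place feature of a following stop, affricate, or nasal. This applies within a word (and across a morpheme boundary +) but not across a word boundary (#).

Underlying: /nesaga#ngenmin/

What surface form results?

/n/ before /g/ (velar) → [ŋ]
/n/ before /m/ (labial) → [m]

[nesaga#ŋgemmin]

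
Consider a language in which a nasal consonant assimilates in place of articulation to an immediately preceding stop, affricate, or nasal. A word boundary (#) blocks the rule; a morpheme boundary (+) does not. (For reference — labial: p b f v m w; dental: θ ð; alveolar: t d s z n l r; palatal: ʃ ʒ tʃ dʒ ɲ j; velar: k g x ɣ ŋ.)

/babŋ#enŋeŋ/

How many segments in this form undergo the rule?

2

/ŋ/ after /b/ (labial) → [m]
/ŋ/ after /n/ (alveolar) → [n]
2 segments change.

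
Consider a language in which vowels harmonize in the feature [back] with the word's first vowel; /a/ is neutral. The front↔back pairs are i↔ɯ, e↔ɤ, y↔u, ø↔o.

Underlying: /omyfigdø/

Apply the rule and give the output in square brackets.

/y/ harmonizes with /o/ ([+back]) → [u]
/i/ harmonizes with /o/ ([+back]) → [ɯ]
/ø/ harmonizes with /o/ ([+back]) → [o]

[omufɯgdo]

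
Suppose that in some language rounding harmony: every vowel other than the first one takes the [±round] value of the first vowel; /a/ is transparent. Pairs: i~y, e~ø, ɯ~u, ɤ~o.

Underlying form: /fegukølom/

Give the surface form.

/u/ harmonizes with /e/ ([-round]) → [ɯ]
/ø/ harmonizes with /e/ ([-round]) → [e]
/o/ harmonizes with /e/ ([-round]) → [ɤ]

[fegɯkelɤm]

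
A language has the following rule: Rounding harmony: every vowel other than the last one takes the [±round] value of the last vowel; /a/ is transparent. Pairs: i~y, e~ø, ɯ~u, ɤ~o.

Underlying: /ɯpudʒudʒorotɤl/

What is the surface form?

[ɯpɯdʒɯdʒɤrɤtɤl]

/u/ harmonizes with /ɤ/ ([-round]) → [ɯ]
/u/ harmonizes with /ɤ/ ([-round]) → [ɯ]
/o/ harmonizes with /ɤ/ ([-round]) → [ɤ]
/o/ harmonizes with /ɤ/ ([-round]) → [ɤ]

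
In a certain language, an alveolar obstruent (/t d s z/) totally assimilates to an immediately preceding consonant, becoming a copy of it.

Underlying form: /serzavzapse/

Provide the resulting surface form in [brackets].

/z/ after /r/ → [r] (total assimilation)
/z/ after /v/ → [v] (total assimilation)
/s/ after /p/ → [p] (total assimilation)

[serravvappe]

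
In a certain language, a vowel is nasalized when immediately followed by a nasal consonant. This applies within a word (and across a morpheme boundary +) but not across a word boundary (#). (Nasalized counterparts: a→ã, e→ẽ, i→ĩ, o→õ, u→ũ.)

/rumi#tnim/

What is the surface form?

[rũmi#tnĩm]

/u/ before nasal /m/ → [ũ]
/i/ before nasal /m/ → [ĩ]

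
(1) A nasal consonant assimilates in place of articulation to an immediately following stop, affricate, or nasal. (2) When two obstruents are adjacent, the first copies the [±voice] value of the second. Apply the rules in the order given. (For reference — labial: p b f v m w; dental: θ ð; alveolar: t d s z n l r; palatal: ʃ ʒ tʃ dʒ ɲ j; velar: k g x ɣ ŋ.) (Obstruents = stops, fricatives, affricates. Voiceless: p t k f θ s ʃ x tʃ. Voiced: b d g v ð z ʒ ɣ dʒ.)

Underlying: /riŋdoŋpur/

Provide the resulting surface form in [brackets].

Rule 1: /ŋ/ before /d/ (alveolar) → [n]
Rule 1: /ŋ/ before /p/ (labial) → [m]
After rule 1: rindompur
Rule 2: no segment meets the rule's conditions; no change.

[rindompur]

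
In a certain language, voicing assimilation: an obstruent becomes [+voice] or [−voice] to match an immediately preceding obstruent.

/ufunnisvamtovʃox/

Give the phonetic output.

[ufunnisfamtovʒox]

/v/ after /s/ (voiceless) → [f]
/ʃ/ after /v/ (voiced) → [ʒ]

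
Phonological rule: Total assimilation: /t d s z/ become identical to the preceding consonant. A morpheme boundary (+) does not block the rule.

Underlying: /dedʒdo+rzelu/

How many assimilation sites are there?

2

/d/ after /dʒ/ → [dʒ] (total assimilation)
/z/ after /r/ → [r] (total assimilation)
2 segments change.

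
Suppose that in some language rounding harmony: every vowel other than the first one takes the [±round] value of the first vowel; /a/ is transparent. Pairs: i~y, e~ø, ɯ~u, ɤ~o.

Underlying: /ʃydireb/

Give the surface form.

[ʃydyrøb]

/i/ harmonizes with /y/ ([+round]) → [y]
/e/ harmonizes with /y/ ([+round]) → [ø]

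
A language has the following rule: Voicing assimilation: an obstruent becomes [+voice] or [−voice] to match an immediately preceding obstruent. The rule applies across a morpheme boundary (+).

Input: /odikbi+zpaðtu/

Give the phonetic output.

[odikpi+zbaðdu]

/b/ after /k/ (voiceless) → [p]
/p/ after /z/ (voiced) → [b]
/t/ after /ð/ (voiced) → [d]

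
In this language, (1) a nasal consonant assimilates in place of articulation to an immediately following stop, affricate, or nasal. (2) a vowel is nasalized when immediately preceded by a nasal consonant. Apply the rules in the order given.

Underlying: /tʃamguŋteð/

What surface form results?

[tʃaŋgunteð]

Rule 1: /m/ before /g/ (velar) → [ŋ]
Rule 1: /ŋ/ before /t/ (alveolar) → [n]
After rule 1: tʃaŋgunteð
Rule 2: no segment meets the rule's conditions; no change.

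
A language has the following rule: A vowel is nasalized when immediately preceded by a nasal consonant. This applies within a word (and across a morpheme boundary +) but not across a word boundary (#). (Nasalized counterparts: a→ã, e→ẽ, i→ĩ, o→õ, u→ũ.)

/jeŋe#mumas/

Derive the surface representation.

/e/ after nasal /ŋ/ → [ẽ]
/u/ after nasal /m/ → [ũ]
/a/ after nasal /m/ → [ã]

[jeŋẽ#mũmãs]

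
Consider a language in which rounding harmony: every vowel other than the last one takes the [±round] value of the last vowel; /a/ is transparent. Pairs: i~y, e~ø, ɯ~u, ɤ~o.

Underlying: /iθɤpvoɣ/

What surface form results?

/i/ harmonizes with /o/ ([+round]) → [y]
/ɤ/ harmonizes with /o/ ([+round]) → [o]

[yθopvoɣ]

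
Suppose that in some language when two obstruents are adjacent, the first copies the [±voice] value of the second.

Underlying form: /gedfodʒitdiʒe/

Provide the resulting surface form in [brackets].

[getfodʒiddiʒe]

/d/ before /f/ (voiceless) → [t]
/t/ before /d/ (voiced) → [d]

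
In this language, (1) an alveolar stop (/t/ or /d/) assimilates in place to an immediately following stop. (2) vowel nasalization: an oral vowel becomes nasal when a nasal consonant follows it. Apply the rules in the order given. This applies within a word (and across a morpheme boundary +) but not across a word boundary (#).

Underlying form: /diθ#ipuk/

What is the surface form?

[diθ#ipuk]

Rule 1: no segment meets the rule's conditions; no change.
After rule 1: diθ#ipuk
Rule 2: no segment meets the rule's conditions; no change.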